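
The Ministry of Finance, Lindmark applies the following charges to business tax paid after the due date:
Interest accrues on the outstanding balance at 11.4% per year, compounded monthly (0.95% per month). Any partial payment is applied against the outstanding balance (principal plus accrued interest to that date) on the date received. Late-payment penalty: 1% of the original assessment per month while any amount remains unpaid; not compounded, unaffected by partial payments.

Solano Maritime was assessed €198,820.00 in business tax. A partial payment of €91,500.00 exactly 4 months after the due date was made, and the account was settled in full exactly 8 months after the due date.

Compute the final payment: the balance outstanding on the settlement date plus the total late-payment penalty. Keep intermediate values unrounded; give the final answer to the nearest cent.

€135,321.14

Balance at month 4: €198,820.0000 × (1 + 0.0095)^4 = €206,483.5045…
After €91,500.00 payment: €206,483.5045… − €91,500.00 = €114,983.5045…
Balance at month 8: €114,983.5045… × (1 + 0.0095)^4 = €119,415.5365…
Penalty: 8 × 1% × €198,820.00 = €15,905.60
Final settlement = outstanding balance + penalty = €119,415.5365… + €15,905.60 = €135,321.14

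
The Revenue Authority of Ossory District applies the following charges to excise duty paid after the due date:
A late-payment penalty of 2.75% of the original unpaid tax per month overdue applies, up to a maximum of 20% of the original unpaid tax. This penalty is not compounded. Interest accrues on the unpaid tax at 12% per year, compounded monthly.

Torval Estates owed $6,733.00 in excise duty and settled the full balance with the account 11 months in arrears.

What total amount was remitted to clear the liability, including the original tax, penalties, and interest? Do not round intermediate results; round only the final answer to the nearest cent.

Penalty (uncapped): 11 × 2.75% × $6,733.00 = $2,036.73…; cap = 20% × $6,733.00 = $1,346.60 → penalty = $1,346.60
Interest (12%/yr ÷ 12 = 1%/month): $6,733.00 × ((1 + 0.01)^11 − 1) = $778.7950…
Total = $6,733.00 + $1,346.6000 + $778.7950… = $8,858.39

$8,858.39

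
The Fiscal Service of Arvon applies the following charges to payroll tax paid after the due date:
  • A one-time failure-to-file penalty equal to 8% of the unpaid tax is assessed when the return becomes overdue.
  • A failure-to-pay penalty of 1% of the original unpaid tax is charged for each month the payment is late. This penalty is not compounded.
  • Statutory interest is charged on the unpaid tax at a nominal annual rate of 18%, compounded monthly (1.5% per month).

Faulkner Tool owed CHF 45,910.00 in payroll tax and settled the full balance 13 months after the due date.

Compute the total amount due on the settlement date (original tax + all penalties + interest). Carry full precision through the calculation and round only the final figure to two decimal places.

CHF 65,355.29

Failure-to-file penalty: 8% × CHF 45,910.00 = CHF 3,672.80
Failure-to-pay penalty: 13 × 1% × CHF 45,910.00 = CHF 5,968.30
Interest: CHF 45,910.00 × ((1 + 0.015)^13 − 1) = CHF 45,910.00 × 0.2135524… = CHF 9,804.1927…
Total = CHF 45,910.00 + CHF 9,641.1000 + CHF 9,804.1927… = CHF 65,355.29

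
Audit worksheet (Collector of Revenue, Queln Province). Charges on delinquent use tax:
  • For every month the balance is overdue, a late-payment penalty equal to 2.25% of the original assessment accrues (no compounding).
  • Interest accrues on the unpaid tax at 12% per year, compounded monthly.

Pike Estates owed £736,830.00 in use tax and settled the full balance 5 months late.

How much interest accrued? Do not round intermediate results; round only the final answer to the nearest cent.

£37,585.74

Interest (12%/yr ÷ 12 = 1%/month): £736,830.00 × ((1 + 0.01)^5 − 1) = £37,585.7352…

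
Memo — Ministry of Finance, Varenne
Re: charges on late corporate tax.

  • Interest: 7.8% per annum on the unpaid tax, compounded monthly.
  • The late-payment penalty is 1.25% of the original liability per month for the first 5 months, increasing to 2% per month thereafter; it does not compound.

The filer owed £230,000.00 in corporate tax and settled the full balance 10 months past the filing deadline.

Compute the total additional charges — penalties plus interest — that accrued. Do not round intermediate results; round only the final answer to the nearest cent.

Penalty, months 1–5: 5 × 1.25% × £230,000.00 = £14,375.00
Penalty, months 6–10: 5 × 2% × £230,000.00 = £23,000.00
Interest (7.8%/yr ÷ 12 = 0.65%/month): £230,000.00 × ((1 + 0.0065)^10 − 1) = £15,394.9540…
Penalties + interest = £37,375.0000 + £15,394.9540… = £52,769.95

£52,769.95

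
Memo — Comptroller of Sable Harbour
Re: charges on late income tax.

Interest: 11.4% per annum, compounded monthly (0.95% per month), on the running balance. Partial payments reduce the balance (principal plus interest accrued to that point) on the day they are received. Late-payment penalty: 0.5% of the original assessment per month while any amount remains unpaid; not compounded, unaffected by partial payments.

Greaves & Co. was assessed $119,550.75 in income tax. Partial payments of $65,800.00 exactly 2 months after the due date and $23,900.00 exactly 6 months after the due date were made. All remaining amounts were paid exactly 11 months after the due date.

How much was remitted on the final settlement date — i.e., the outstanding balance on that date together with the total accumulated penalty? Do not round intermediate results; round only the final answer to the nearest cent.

Balance at month 2: $119,550.7500 × (1 + 0.0095)^2 = $121,833.0037…
After $65,800.00 payment: $121,833.0037… − $65,800.00 = $56,033.0037…
Balance at month 6: $56,033.0037… × (1 + 0.0095)^4 = $58,192.7923…
After $23,900.00 payment: $58,192.7923… − $23,900.00 = $34,292.7923…
Balance at month 11: $34,292.7923… × (1 + 0.0095)^5 = $35,952.9446…
Penalty: 11 × 0.5% × $119,550.75 = $6,575.29…
Final settlement = outstanding balance + penalty = $35,952.9446… + $6,575.29… = $42,528.24

$42,528.24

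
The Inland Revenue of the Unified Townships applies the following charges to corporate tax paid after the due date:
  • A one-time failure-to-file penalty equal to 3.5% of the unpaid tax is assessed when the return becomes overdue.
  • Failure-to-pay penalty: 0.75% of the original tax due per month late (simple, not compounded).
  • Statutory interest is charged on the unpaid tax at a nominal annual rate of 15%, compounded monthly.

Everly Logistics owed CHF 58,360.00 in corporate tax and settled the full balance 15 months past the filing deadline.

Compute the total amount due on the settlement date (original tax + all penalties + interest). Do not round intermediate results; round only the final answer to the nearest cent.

Failure-to-file penalty: 3.5% × CHF 58,360.00 = CHF 2,042.60
Failure-to-pay penalty: 15 × 0.75% × CHF 58,360.00 = CHF 6,565.50
Interest (15%/yr ÷ 12 = 1.25%/month): CHF 58,360.00 × ((1 + 0.0125)^15 − 1) = CHF 11,953.8311…
Total = CHF 58,360.00 + CHF 8,608.1000 + CHF 11,953.8311… = CHF 78,921.93

CHF 78,921.93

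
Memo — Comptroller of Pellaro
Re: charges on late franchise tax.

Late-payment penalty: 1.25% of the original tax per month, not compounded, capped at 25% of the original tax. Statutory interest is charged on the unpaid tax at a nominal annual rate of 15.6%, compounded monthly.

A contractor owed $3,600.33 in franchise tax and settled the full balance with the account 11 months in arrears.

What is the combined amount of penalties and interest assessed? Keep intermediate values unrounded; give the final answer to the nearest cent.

$1,044.70

Penalty: 11 × 1.25% × $3,600.33 = $495.05… (below the 25% cap of $900.08…)
Interest (15.6%/yr ÷ 12 = 1.3%/month): $3,600.33 × ((1 + 0.013)^11 − 1) = $549.6520…
Penalties + interest = $495.0454… + $549.6520… = $1,044.70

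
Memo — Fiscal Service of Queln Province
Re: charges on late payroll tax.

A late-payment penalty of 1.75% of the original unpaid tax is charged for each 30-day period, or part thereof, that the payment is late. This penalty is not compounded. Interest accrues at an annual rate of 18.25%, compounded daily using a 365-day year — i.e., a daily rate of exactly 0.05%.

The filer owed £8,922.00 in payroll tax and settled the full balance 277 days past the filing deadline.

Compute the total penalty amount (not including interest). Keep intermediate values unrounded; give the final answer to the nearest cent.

£1,561.35

Penalty periods: ⌈277/30⌉ = 10; penalty = 10 × 1.75% × £8,922.00 = £1,561.35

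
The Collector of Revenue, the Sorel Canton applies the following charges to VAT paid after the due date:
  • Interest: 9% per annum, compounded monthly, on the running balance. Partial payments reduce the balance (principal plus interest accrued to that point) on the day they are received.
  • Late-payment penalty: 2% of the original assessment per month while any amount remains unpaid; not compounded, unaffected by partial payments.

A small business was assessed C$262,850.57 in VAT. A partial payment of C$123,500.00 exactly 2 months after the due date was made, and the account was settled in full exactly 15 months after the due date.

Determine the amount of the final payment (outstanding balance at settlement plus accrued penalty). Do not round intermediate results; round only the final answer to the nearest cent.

Monthly rate = 9% ÷ 12 = 0.75%
Balance at month 2: C$262,850.5700 × (1 + 0.0075)^2 = C$266,808.1139…
After C$123,500.00 payment: C$266,808.1139… − C$123,500.00 = C$143,308.1139…
Balance at month 15: C$143,308.1139… × (1 + 0.0075)^13 = C$157,927.0390…
Penalty: 15 × 2% × C$262,850.57 = C$78,855.17…
Final settlement = outstanding balance + penalty = C$157,927.0390… + C$78,855.17… = C$236,782.21

C$236,782.21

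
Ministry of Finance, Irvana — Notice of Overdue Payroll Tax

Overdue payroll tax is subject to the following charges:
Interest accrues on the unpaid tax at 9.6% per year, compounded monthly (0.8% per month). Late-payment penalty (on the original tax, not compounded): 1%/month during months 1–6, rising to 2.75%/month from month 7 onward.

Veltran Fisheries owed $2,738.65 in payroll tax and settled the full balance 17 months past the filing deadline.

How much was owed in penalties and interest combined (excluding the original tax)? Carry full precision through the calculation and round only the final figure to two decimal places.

Penalty, months 1–6: 6 × 1% × $2,738.65 = $164.32…
Penalty, months 7–17: 11 × 2.75% × $2,738.65 = $828.44…
Interest: $2,738.65 × ((1 + 0.008)^17 − 1) = $2,738.65 × 0.1450621… = $397.2744…
Penalties + interest = $992.7606… + $397.2744… = $1,390.03

$1,390.03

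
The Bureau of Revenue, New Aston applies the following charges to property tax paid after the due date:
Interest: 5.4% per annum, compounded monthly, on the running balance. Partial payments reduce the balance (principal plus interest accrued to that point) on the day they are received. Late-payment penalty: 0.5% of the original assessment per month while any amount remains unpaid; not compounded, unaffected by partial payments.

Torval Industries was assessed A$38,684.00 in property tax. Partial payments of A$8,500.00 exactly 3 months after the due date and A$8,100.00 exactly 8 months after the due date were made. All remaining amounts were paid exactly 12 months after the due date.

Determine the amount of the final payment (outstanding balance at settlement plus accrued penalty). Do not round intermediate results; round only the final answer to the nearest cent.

Monthly rate = 5.4% ÷ 12 = 0.45%
Balance at month 3: A$38,684.0000 × (1 + 0.0045)^3 = A$39,208.5876…
After A$8,500.00 payment: A$39,208.5876… − A$8,500.00 = A$30,708.5876…
Balance at month 8: A$30,708.5876… × (1 + 0.0045)^5 = A$31,405.7773…
After A$8,100.00 payment: A$31,405.7773… − A$8,100.00 = A$23,305.7773…
Balance at month 12: A$23,305.7773… × (1 + 0.0045)^4 = A$23,728.1215…
Penalty: 12 × 0.5% × A$38,684.00 = A$2,321.04
Final settlement = outstanding balance + penalty = A$23,728.1215… + A$2,321.04 = A$26,049.16

A$26,049.16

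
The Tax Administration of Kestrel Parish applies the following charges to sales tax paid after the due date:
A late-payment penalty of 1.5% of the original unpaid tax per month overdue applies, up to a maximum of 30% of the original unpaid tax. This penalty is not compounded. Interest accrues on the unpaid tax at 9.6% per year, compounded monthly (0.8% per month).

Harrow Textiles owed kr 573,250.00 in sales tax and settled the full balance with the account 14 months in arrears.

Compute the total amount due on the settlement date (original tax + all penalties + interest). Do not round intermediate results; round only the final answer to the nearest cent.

kr 761,284.33

Penalty: 14 × 1.5% × kr 573,250.00 = kr 120,382.50 (below the 30% cap of kr 171,975.00)
Interest: kr 573,250.00 × ((1 + 0.008)^14 − 1) = kr 573,250.00 × 0.1180145… = kr 67,651.8319…
Total = kr 573,250.00 + kr 120,382.5000 + kr 67,651.8319… = kr 761,284.33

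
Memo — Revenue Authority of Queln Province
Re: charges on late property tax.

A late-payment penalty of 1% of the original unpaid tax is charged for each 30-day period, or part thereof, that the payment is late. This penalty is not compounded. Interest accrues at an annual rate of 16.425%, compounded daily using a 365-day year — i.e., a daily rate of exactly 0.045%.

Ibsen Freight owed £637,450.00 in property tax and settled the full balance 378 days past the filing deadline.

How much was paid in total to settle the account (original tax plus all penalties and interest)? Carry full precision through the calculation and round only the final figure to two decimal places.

Penalty periods: ⌈378/30⌉ = 13; penalty = 13 × 1% × £637,450.00 = £82,868.50
Interest: £637,450.00 × ((1 + 0.00045)^378 − 1) = £637,450.00 × 0.18537803… = £118,169.2272…
Total = £637,450.00 + £82,868.5000 + £118,169.2272… = £838,487.73

£838,487.73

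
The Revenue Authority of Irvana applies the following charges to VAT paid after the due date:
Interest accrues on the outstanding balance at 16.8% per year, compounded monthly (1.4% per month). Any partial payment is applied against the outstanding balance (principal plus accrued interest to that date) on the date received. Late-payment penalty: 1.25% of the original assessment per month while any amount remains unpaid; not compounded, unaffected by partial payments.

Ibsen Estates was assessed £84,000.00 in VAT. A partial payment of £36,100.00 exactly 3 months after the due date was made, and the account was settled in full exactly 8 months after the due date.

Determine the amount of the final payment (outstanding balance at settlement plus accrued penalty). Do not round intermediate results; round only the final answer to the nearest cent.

Balance at month 3: £84,000.0000 × (1 + 0.014)^3 = £87,577.6225…
After £36,100.00 payment: £87,577.6225… − £36,100.00 = £51,477.6225…
Balance at month 8: £51,477.6225… × (1 + 0.014)^5 = £55,183.3747…
Penalty: 8 × 1.25% × £84,000.00 = £8,400.00
Final settlement = outstanding balance + penalty = £55,183.3747… + £8,400.00 = £63,583.37

£63,583.37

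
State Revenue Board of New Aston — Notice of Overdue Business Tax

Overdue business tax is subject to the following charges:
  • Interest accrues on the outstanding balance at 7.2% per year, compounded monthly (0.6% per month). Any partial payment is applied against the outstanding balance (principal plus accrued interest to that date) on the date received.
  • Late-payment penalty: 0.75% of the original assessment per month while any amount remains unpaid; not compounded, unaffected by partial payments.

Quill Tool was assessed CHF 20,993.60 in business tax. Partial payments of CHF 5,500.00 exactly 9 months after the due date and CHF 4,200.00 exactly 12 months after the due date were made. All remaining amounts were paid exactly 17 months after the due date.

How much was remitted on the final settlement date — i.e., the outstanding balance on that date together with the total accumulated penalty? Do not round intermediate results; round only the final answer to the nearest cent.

CHF 15,820.43

Balance at month 9: CHF 20,993.6000 × (1 + 0.006)^9 = CHF 22,154.8465…
After CHF 5,500.00 payment: CHF 22,154.8465… − CHF 5,500.00 = CHF 16,654.8465…
Balance at month 12: CHF 16,654.8465… × (1 + 0.006)^3 = CHF 16,956.4360…
After CHF 4,200.00 payment: CHF 16,956.4360… − CHF 4,200.00 = CHF 12,756.4360…
Balance at month 17: CHF 12,756.4360… × (1 + 0.006)^5 = CHF 13,143.7491…
Penalty: 17 × 0.75% × CHF 20,993.60 = CHF 2,676.68…
Final settlement = outstanding balance + penalty = CHF 13,143.7491… + CHF 2,676.68… = CHF 15,820.43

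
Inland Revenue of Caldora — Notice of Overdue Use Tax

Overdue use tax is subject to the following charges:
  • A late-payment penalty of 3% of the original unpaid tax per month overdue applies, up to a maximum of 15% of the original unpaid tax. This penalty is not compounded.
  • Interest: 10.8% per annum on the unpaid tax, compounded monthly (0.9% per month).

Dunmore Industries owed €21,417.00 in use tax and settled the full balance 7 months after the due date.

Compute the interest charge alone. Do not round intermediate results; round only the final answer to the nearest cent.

€1,386.25

Interest: €21,417.00 × ((1 + 0.009)^7 − 1) = €21,417.00 × 0.0647267… = €1,386.2527…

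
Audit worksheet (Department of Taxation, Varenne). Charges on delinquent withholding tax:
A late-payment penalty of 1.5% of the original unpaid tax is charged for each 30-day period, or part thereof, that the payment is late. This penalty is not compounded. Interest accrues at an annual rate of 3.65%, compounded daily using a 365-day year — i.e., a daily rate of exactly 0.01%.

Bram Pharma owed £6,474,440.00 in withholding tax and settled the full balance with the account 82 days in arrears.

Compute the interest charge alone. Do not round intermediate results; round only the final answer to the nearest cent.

Interest: £6,474,440.00 × ((1 + 0.0001)^82 − 1) = £6,474,440.00 × 0.00823330… = £53,305.9987…

£53,306.00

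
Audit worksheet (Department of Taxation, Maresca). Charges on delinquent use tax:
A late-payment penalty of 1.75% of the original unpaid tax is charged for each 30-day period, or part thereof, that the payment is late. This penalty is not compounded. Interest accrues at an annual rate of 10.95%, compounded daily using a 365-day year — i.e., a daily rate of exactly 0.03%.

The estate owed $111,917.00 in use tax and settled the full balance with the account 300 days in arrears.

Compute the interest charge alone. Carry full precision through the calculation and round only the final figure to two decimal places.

$10,538.05

Interest: $111,917.00 × ((1 + 0.0003)^300 − 1) = $111,917.00 × 0.09415952… = $10,538.0505…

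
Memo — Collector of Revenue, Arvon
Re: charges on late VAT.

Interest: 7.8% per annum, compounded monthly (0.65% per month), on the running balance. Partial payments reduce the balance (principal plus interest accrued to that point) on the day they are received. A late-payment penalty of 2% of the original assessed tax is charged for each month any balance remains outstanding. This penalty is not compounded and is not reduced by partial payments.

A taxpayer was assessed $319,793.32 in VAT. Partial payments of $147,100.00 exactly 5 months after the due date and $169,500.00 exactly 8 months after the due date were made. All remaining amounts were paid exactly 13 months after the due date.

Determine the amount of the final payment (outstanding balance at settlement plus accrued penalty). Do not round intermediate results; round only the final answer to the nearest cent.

Balance at month 5: $319,793.3200 × (1 + 0.0065)^5 = $330,322.5967…
After $147,100.00 payment: $330,322.5967… − $147,100.00 = $183,222.5967…
Balance at month 8: $183,222.5967… × (1 + 0.0065)^3 = $186,818.7111…
After $169,500.00 payment: $186,818.7111… − $169,500.00 = $17,318.7111…
Balance at month 13: $17,318.7111… × (1 + 0.0065)^5 = $17,888.9341…
Penalty: 13 × 2% × $319,793.32 = $83,146.26…
Final settlement = outstanding balance + penalty = $17,888.9341… + $83,146.26… = $101,035.20

$101,035.20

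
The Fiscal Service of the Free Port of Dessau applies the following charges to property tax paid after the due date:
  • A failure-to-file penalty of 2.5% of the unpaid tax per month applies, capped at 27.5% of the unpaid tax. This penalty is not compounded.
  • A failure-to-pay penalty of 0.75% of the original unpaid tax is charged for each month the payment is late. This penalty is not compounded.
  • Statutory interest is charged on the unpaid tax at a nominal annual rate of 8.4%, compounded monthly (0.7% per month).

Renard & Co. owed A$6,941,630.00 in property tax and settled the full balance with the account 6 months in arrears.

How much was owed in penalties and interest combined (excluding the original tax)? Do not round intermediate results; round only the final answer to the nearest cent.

Failure-to-file: 6 × 2.5% × A$6,941,630.00 = A$1,041,244.50 (under the 27.5% cap)
Failure-to-pay penalty: 6 × 0.75% × A$6,941,630.00 = A$312,373.35
Interest: A$6,941,630.00 × ((1 + 0.007)^6 − 1) = A$6,941,630.00 × 0.0427419… = A$296,698.4283…
Penalties + interest = A$1,353,617.8500 + A$296,698.4283… = A$1,650,316.28

A$1,650,316.28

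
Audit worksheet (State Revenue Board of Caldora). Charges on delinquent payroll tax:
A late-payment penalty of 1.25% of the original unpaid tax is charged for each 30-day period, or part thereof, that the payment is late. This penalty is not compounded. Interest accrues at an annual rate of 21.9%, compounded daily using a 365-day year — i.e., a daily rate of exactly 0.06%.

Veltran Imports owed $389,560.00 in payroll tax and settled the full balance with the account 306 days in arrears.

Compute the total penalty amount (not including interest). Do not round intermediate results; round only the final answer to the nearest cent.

Penalty periods: ⌈306/30⌉ = 11; penalty = 11 × 1.25% × $389,560.00 = $53,564.50

$53,564.50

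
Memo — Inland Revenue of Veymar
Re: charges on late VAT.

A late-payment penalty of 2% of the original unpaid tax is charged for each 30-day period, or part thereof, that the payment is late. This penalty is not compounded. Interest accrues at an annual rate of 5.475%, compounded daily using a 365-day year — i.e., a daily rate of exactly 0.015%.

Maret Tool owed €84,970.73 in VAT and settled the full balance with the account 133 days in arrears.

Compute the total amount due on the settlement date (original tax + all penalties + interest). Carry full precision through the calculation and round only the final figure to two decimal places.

€95,179.86

Penalty periods: ⌈133/30⌉ = 5; penalty = 5 × 2% × €84,970.73 = €8,497.07…
Interest: €84,970.73 × ((1 + 0.00015)^133 − 1) = €84,970.73 × 0.02014880… = €1,712.0587…
Total = €84,970.73 + €8,497.0730 + €1,712.0587… = €95,179.86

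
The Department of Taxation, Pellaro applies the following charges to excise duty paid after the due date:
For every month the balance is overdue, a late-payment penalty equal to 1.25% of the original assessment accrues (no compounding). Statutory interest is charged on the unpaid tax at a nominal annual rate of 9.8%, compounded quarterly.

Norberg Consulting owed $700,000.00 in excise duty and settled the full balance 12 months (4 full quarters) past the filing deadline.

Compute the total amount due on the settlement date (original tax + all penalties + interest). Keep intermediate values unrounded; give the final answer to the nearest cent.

$876,162.48

Late-payment penalty = 1.25% × $700,000.00 × 12 mo = $105,000.00
Interest (9.8%/yr ÷ 4 = 2.45%/quarter): $700,000.00 × ((1 + 0.0245)^4 − 1) = $71,162.4794…
Total = $700,000.00 + $105,000.0000 + $71,162.4794… = $876,162.48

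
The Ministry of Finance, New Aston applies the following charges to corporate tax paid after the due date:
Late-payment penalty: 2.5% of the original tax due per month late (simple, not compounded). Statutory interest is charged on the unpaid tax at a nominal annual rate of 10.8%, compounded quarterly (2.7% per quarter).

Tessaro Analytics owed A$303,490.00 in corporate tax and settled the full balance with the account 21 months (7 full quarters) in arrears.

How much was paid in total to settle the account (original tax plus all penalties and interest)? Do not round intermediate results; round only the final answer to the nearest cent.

A$525,042.80

Late-payment penalty = 2.5% × A$303,490.00 × 21 mo = A$159,332.25
Interest: A$303,490.00 × ((1 + 0.027)^7 − 1) = A$303,490.00 × 0.2050168… = A$62,220.5515…
Total = A$303,490.00 + A$159,332.2500 + A$62,220.5515… = A$525,042.80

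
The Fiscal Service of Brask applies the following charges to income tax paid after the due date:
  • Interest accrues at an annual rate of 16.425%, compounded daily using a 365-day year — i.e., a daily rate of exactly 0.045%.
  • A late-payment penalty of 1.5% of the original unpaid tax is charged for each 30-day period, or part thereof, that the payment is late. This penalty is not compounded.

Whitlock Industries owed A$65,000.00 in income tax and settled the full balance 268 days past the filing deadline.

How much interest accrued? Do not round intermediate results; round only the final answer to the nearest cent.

Interest: A$65,000.00 × ((1 + 0.00045)^268 − 1) = A$65,000.00 × 0.12814295… = A$8,329.2917…

A$8,329.29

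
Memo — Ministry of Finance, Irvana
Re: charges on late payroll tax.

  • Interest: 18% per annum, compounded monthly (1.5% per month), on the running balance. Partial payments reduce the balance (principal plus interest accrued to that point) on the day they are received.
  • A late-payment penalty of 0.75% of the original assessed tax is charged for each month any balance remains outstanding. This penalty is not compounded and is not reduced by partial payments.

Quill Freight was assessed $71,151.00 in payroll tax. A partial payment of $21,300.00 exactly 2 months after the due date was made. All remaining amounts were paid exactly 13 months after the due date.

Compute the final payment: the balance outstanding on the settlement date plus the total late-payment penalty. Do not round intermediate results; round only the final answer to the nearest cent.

$68,192.38

Balance at month 2: $71,151.0000 × (1 + 0.015)^2 = $73,301.5390…
After $21,300.00 payment: $73,301.5390… − $21,300.00 = $52,001.5390…
Balance at month 13: $52,001.5390… × (1 + 0.015)^11 = $61,255.1576…
Penalty: 13 × 0.75% × $71,151.00 = $6,937.22…
Final settlement = outstanding balance + penalty = $61,255.1576… + $6,937.22… = $68,192.38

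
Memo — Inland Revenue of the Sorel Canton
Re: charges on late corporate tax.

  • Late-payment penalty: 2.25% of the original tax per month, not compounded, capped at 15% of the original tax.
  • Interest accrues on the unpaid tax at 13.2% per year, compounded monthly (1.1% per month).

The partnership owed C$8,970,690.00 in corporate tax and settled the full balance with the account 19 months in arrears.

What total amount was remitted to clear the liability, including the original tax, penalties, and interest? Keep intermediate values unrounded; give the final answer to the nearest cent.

Penalty (uncapped): 19 × 2.25% × C$8,970,690.00 = C$3,834,969.98…; cap = 15% × C$8,970,690.00 = C$1,345,603.50 → penalty = C$1,345,603.50
Interest: C$8,970,690.00 × ((1 + 0.011)^19 − 1) = C$8,970,690.00 × 0.2310394… = C$2,072,582.9184…
Total = C$8,970,690.00 + C$1,345,603.5000 + C$2,072,582.9184… = C$12,388,876.42

C$12,388,876.42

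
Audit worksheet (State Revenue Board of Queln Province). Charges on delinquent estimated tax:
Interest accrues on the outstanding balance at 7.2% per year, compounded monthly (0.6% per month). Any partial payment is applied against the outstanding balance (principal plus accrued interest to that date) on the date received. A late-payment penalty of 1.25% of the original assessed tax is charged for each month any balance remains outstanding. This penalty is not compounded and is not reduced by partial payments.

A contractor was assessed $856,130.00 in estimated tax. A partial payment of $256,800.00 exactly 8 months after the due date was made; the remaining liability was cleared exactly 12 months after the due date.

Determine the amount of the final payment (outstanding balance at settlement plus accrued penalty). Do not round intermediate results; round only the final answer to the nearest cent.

Balance at month 8: $856,130.0000 × (1 + 0.006)^8 = $898,097.6528…
After $256,800.00 payment: $898,097.6528… − $256,800.00 = $641,297.6528…
Balance at month 12: $641,297.6528… × (1 + 0.006)^4 = $656,827.8717…
Penalty: 12 × 1.25% × $856,130.00 = $128,419.50
Final settlement = outstanding balance + penalty = $656,827.8717… + $128,419.50 = $785,247.37

$785,247.37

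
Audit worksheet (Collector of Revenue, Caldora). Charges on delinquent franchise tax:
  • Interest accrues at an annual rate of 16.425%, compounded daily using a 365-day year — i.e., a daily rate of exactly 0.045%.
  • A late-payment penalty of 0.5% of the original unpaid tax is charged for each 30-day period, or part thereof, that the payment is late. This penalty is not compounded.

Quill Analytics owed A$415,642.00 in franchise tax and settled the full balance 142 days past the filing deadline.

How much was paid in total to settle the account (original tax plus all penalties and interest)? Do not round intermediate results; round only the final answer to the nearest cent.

Penalty periods: ⌈142/30⌉ = 5; penalty = 5 × 0.5% × A$415,642.00 = A$10,391.05
Interest: A$415,642.00 × ((1 + 0.00045)^142 − 1) = A$415,642.00 × 0.06597047… = A$27,420.0995…
Total = A$415,642.00 + A$10,391.0500 + A$27,420.0995… = A$453,453.15

A$453,453.15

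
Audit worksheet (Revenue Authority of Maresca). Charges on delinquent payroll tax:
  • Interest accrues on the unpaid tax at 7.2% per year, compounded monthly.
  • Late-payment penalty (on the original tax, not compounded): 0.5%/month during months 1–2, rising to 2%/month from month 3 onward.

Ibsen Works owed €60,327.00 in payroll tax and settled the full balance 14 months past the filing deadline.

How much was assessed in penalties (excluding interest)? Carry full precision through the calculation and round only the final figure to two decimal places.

€15,081.75

Penalty, months 1–2: 2 × 0.5% × €60,327.00 = €603.27
Penalty, months 3–14: 12 × 2% × €60,327.00 = €14,478.48
Total penalty = €603.27 + €14,478.48 = €15,081.75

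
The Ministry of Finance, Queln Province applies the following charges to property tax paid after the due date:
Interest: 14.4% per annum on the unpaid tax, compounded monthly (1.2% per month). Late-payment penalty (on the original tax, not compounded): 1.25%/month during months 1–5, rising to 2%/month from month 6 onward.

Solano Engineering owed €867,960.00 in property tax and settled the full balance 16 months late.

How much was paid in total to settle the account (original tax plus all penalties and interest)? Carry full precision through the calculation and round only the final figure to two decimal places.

Penalty, months 1–5: 5 × 1.25% × €867,960.00 = €54,247.50
Penalty, months 6–16: 11 × 2% × €867,960.00 = €190,951.20
Interest: €867,960.00 × ((1 + 0.012)^16 − 1) = €867,960.00 × 0.2102865… = €182,520.2972…
Total = €867,960.00 + €245,198.7000 + €182,520.2972… = €1,295,679.00

€1,295,679.00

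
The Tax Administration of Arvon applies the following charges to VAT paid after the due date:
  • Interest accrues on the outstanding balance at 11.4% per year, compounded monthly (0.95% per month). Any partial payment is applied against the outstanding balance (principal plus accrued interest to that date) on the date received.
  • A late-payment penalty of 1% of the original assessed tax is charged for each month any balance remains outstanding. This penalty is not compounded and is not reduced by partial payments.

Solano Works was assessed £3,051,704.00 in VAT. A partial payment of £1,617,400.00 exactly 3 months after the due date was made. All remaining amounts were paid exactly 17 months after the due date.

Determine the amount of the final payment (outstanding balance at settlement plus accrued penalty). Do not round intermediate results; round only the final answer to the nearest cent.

£2,256,324.62

Balance at month 3: £3,051,704.0000 × (1 + 0.0095)^3 = £3,139,506.4293…
After £1,617,400.00 payment: £3,139,506.4293… − £1,617,400.00 = £1,522,106.4293…
Balance at month 17: £1,522,106.4293… × (1 + 0.0095)^14 = £1,737,534.9390…
Penalty: 17 × 1% × £3,051,704.00 = £518,789.68
Final settlement = outstanding balance + penalty = £1,737,534.9390… + £518,789.68 = £2,256,324.62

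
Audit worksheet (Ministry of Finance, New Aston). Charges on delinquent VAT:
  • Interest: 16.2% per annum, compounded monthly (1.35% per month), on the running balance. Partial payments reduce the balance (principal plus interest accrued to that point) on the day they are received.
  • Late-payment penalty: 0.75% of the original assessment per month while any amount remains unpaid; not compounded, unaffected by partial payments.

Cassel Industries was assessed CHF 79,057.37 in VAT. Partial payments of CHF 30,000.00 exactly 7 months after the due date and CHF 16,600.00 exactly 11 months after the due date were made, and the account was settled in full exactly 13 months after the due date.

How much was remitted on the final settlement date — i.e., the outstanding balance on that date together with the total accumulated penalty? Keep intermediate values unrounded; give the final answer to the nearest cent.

Balance at month 7: CHF 79,057.3700 × (1 + 0.0135)^7 = CHF 86,837.7643…
After CHF 30,000.00 payment: CHF 86,837.7643… − CHF 30,000.00 = CHF 56,837.7643…
Balance at month 11: CHF 56,837.7643… × (1 + 0.0135)^4 = CHF 59,969.7169…
After CHF 16,600.00 payment: CHF 59,969.7169… − CHF 16,600.00 = CHF 43,369.7169…
Balance at month 13: CHF 43,369.7169… × (1 + 0.0135)^2 = CHF 44,548.6034…
Penalty: 13 × 0.75% × CHF 79,057.37 = CHF 7,708.09…
Final settlement = outstanding balance + penalty = CHF 44,548.6034… + CHF 7,708.09… = CHF 52,256.70

CHF 52,256.70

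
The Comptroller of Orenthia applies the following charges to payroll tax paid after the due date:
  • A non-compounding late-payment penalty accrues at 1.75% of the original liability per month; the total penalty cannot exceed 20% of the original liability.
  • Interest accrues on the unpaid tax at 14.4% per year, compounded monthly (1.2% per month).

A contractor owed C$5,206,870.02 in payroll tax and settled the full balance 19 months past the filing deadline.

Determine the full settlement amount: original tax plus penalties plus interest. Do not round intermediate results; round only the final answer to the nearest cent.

C$7,572,776.89

Penalty (uncapped): 19 × 1.75% × C$5,206,870.02 = C$1,731,284.28…; cap = 20% × C$5,206,870.02 = C$1,041,374.00… → penalty = C$1,041,374.00…
Interest: C$5,206,870.02 × ((1 + 0.012)^19 − 1) = C$5,206,870.02 × 0.2543818… = C$1,324,532.8692…
Total = C$5,206,870.02 + C$1,041,374.0040 + C$1,324,532.8692… = C$7,572,776.89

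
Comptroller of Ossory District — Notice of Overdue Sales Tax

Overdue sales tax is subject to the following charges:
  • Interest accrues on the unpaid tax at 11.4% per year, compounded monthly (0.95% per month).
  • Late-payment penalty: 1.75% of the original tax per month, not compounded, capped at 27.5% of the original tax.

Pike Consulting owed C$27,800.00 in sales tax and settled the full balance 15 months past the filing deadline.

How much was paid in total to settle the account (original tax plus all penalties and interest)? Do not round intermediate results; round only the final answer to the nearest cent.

C$39,333.60

Penalty: 15 × 1.75% × C$27,800.00 = C$7,297.50 (below the 27.5% cap of C$7,645.00)
Interest: C$27,800.00 × ((1 + 0.0095)^15 − 1) = C$27,800.00 × 0.1523777… = C$4,236.1003…
Total = C$27,800.00 + C$7,297.5000 + C$4,236.1003… = C$39,333.60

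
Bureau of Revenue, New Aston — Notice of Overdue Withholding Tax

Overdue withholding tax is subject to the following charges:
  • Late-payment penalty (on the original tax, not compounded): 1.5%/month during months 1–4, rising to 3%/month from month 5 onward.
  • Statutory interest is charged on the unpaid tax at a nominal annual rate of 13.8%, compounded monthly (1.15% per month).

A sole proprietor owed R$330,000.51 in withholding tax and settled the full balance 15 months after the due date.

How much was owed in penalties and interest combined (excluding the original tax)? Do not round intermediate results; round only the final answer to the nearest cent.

Penalty, months 1–4: 4 × 1.5% × R$330,000.51 = R$19,800.03…
Penalty, months 5–15: 11 × 3% × R$330,000.51 = R$108,900.17…
Interest: R$330,000.51 × ((1 + 0.0115)^15 − 1) = R$330,000.51 × 0.1871027… = R$61,743.9989…
Penalties + interest = R$128,700.1989 + R$61,743.9989… = R$190,444.20

R$190,444.20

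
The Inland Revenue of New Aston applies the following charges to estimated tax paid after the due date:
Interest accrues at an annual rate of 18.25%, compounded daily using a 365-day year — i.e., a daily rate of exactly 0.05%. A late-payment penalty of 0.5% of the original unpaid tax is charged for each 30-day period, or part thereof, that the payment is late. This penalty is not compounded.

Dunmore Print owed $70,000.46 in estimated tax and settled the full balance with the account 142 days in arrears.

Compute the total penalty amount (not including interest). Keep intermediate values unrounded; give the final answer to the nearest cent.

Penalty periods: ⌈142/30⌉ = 5; penalty = 5 × 0.5% × $70,000.46 = $1,750.01…

$1,750.01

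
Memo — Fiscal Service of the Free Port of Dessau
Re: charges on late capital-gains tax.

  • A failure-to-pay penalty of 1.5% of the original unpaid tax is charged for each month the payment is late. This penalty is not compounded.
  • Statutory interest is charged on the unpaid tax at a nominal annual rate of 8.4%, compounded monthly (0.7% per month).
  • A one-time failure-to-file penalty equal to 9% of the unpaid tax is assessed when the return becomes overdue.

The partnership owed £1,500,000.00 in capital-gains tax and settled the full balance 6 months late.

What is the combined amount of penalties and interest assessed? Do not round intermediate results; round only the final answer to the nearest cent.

Failure-to-file penalty: 9% × £1,500,000.00 = £135,000.00
Failure-to-pay penalty = 1.5% × £1,500,000.00 × 6 mo = £135,000.00
Interest: £1,500,000.00 × ((1 + 0.007)^6 − 1) = £1,500,000.00 × 0.0427419… = £64,112.8442…
Penalties + interest = £270,000.0000 + £64,112.8442… = £334,112.84

£334,112.84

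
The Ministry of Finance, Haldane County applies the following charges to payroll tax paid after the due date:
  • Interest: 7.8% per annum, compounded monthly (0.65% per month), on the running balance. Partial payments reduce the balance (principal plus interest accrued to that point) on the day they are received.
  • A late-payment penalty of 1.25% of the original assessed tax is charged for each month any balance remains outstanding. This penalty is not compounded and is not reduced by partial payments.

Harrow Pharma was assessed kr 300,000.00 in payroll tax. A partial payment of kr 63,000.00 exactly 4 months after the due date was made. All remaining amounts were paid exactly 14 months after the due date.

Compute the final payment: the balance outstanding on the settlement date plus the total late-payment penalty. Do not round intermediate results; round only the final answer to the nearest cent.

kr 313,767.08

Balance at month 4: kr 300,000.0000 × (1 + 0.0065)^4 = kr 307,876.3801…
After kr 63,000.00 payment: kr 307,876.3801… − kr 63,000.00 = kr 244,876.3801…
Balance at month 14: kr 244,876.3801… × (1 + 0.0065)^10 = kr 261,267.0784…
Penalty: 14 × 1.25% × kr 300,000.00 = kr 52,500.00
Final settlement = outstanding balance + penalty = kr 261,267.0784… + kr 52,500.00 = kr 313,767.08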